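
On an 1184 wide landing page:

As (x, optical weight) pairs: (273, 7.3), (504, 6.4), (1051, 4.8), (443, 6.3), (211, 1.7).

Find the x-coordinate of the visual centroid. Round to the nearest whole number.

Total weight = 7.3 + 6.4 + 4.8 + 6.3 + 1.7 = 26.5.
x-moment: 7.3·273 + 6.4·504 + 4.8·1051 + 6.3·443 + 1.7·211 = 13412.9; centroid 13412.9/26.5 ≈ 506.15.

x ≈ 506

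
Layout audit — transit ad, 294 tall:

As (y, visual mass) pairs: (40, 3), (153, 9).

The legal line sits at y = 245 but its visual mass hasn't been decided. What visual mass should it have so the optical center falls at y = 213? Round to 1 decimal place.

w ≈ 33.1

Fixed elements: Σw = 3 + 9 = 12, Σw·y = 3·40 + 9·153 = 1497.
For the centroid to hit 213: (1497 + w·245) / (12 + w) = 213.
So w = (213·12 − 1497)/(245 − 213) = 1059/32 ≈ 33.09.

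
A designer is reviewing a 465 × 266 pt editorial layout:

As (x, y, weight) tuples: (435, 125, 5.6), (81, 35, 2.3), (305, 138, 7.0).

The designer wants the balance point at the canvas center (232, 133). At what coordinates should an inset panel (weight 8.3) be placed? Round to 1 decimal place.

(75.3, 161.3)

After adding the inset panel, total weight = 5.6 + 2.3 + 7.0 + 8.3 = 23.2.
Along x: (4757.3 + 8.3·x) / 23.2 = 232 (existing moment 5.6·435 + 2.3·81 + 7.0·305 = 4757.3) ⇒ x = (5382.4 − 4757.3) / 8.3 ≈ 75.31.
Along y: (1746.5 + 8.3·y) / 23.2 = 133 (existing moment 5.6·125 + 2.3·35 + 7.0·138 = 1746.5) ⇒ y = (3085.6 − 1746.5) / 8.3 ≈ 161.34.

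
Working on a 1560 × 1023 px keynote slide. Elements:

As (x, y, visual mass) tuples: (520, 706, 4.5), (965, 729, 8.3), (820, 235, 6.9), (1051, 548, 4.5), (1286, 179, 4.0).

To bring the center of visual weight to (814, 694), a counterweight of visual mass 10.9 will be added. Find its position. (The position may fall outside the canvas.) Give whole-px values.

(546, 1202)

With the counterweight, Σw becomes 4.5 + 8.3 + 6.9 + 4.5 + 4.0 + 10.9 = 39.1.
x: target moment 39.1×814 = 31827.4; current 4.5·520 + 8.3·965 + 6.9·820 + 4.5·1051 + 4.0·1286 = 25881.0; the counterweight supplies 5946.4, so x = 5946.4/10.9 ≈ 545.54.
y: target moment 39.1×694 = 27135.4; current 4.5·706 + 8.3·729 + 6.9·235 + 4.5·548 + 4.0·179 = 14031.2; the counterweight supplies 13104.2, so y = 13104.2/10.9 ≈ 1202.22.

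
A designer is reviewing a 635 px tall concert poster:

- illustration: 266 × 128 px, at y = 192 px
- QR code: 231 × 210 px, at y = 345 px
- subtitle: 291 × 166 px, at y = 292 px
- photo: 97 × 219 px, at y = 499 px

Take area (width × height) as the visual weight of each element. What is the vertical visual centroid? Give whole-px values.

Areas → weights: illustration 266·128 = 34048, QR code 231·210 = 48510, subtitle 291·166 = 48306, photo 97·219 = 21243; Σw = 152107.
Σw·y = 34048·192 + 48510·345 + 48306·292 + 21243·499 = 47978775, so ȳ = 47978775/152107 ≈ 315.43.

y ≈ 315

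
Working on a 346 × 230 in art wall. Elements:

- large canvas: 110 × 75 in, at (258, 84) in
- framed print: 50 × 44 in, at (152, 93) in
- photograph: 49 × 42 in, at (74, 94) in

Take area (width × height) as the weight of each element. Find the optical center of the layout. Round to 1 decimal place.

(209.1, 87.2)

Areas → weights: large canvas 110·75 = 8250, framed print 50·44 = 2200, photograph 49·42 = 2058; Σw = 12508.
Σw·x = 8250·258 + 2200·152 + 2058·74 = 2615192, so x̄ = 2615192/12508 ≈ 209.08.
Σw·y = 8250·84 + 2200·93 + 2058·94 = 1091052, so ȳ = 1091052/12508 ≈ 87.23.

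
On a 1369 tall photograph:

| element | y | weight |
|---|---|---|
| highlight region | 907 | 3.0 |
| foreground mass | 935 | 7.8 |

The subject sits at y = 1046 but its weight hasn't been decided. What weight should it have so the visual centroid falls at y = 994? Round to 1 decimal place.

Existing Σw = 10.8 (3.0 + 7.8); existing moment 3.0·907 + 7.8·935 = 10014.0.
For the centroid to hit 994: (10014.0 + w·1046) / (10.8 + w) = 994.
Solving: w = (994·10.8 − 10014.0) / (1046 − 994) = 721.2 / 52 ≈ 13.87.

w ≈ 13.9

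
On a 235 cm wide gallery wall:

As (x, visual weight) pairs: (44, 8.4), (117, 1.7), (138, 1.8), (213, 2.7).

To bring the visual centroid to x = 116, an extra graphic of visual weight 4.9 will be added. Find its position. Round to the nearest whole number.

After adding the extra graphic, total weight = 8.4 + 1.7 + 1.8 + 2.7 + 4.9 = 19.5.
x: target moment 19.5×116 = 2262.0; current 8.4·44 + 1.7·117 + 1.8·138 + 2.7·213 = 1392.0; the extra graphic supplies 870.0, so x = 870.0/4.9 ≈ 177.55.

x ≈ 178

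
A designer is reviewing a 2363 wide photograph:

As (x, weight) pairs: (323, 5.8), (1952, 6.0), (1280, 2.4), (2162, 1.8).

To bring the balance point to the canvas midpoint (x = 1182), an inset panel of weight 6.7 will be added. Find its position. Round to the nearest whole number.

New total weight: (5.8 + 6.0 + 2.4 + 1.8) + 6.7 = 22.7.
Along x: (20549.0 + 6.7·x) / 22.7 = 1182 (existing moment 5.8·323 + 6.0·1952 + 2.4·1280 + 1.8·2162 = 20549.0) ⇒ x = (26831.4 − 20549.0) / 6.7 ≈ 937.67.

x ≈ 938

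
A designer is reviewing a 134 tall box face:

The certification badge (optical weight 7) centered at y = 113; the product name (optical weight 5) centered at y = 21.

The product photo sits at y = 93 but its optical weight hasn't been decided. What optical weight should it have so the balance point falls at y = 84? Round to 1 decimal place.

w ≈ 12.4

Fixed elements: Σw = 7 + 5 = 12, Σw·y = 7·113 + 5·21 = 896.
Set Σw·y/Σw = 84: (896 + 93w) = 84·(12 + w).
So w = (84·12 − 896)/(93 − 84) = 112/9 ≈ 12.44.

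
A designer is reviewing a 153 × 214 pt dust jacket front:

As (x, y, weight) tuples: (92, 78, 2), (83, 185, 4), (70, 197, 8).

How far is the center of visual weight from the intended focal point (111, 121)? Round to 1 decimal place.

≈ 65.2 pt

Total weight = 2 + 4 + 8 = 14.
Σw·x = 2·92 + 4·83 + 8·70 = 1076, so x̄ = 1076/14 ≈ 76.86.
Σw·y = 2·78 + 4·185 + 8·197 = 2472, so ȳ = 2472/14 ≈ 176.57.
Offset from (111, 121): Δx ≈ -34.14, Δy ≈ 55.57; distance = √(Δx² + Δy²) ≈ 65.22.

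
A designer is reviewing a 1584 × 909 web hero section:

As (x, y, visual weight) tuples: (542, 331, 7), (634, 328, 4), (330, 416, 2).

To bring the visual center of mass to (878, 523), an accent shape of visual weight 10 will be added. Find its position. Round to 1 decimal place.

After adding the accent shape, total weight = 7 + 4 + 2 + 10 = 23.
Along x: (6990 + 10·x) / 23 = 878 (existing moment 7·542 + 4·634 + 2·330 = 6990) ⇒ x = (20194 − 6990) / 10 ≈ 1320.40.
Along y: (4461 + 10·y) / 23 = 523 (existing moment 7·331 + 4·328 + 2·416 = 4461) ⇒ y = (12029 − 4461) / 10 ≈ 756.80.

(1320.4, 756.8)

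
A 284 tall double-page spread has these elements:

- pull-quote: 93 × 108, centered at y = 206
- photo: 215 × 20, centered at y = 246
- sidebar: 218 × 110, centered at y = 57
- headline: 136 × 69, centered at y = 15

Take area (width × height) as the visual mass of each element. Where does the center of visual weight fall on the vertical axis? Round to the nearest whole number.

Areas: pull-quote 93·108 = 10044, photo 215·20 = 4300, sidebar 218·110 = 23980, headline 136·69 = 9384. Total weight = 47708.
y: (10044·206 + 4300·246 + 23980·57 + 9384·15) / 47708 = 4634484 / 47708 ≈ 97.14

y ≈ 97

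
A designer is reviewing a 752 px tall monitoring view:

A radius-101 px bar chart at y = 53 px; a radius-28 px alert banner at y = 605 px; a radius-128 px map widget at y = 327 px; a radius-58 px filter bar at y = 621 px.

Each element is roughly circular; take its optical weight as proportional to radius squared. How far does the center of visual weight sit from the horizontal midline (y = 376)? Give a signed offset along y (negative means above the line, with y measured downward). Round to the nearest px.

Weights ∝ r²: bar chart 101² = 10201, alert banner 28² = 784, map widget 128² = 16384, filter bar 58² = 3364; Σw = 30733.
Σw·y = 10201·53 + 784·605 + 16384·327 + 3364·621 = 8461585, so ȳ = 8461585/30733 ≈ 275.33.
Difference: 275.33 − 376 ≈ -100.67.

≈ -101 px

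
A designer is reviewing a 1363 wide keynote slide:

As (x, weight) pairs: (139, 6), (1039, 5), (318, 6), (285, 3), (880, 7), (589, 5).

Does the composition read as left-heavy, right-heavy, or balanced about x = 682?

left-heavy

Weights sum to 6 + 5 + 6 + 3 + 7 + 5 = 32.
Σw·x = 17897; x̄ = 17897/32 ≈ 559.28.
Since 559.3 is left of 682, the composition reads left-heavy.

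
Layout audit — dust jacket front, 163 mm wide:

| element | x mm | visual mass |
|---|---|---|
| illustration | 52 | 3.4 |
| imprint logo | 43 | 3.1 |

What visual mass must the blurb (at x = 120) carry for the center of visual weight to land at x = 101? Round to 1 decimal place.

Known weights sum to 3.4 + 3.1 = 6.5; their moment is 3.4·52 + 3.1·43 = 310.1.
Balance at x = 101 requires (310.1 + w·120) / (6.5 + w) = 101.
Rearranging, w·(120 − 101) = 101·6.5 − 310.1 = 346.4, so w ≈ 346.4/19 = 18.23.

w ≈ 18.2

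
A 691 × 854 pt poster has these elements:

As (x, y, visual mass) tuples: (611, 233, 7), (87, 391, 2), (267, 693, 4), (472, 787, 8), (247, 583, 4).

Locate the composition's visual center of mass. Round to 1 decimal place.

(411.3, 552.5)

Total weight = 7 + 2 + 4 + 8 + 4 = 25.
x-moment: 7·611 + 2·87 + 4·267 + 8·472 + 4·247 = 10283; centroid 10283/25 ≈ 411.32.
y-moment: 7·233 + 2·391 + 4·693 + 8·787 + 4·583 = 13813; centroid 13813/25 ≈ 552.52.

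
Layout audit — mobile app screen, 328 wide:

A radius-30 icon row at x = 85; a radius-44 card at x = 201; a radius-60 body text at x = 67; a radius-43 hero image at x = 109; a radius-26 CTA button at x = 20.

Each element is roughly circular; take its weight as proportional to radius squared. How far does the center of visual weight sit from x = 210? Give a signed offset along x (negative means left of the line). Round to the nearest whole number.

≈ -107

r² weights: icon row 30² = 900, card 44² = 1936, body text 60² = 3600, hero image 43² = 1849, CTA button 26² = 676. Total = 8961.
x: (900·85 + 1936·201 + 3600·67 + 1849·109 + 676·20) / 8961 = 921897 / 8961 ≈ 102.88
Against x = 210, that's 102.88 − 210 = -107.12.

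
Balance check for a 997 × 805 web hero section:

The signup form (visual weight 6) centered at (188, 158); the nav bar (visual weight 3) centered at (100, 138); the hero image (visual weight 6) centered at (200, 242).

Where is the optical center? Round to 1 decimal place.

(175.2, 187.6)

Total weight = 6 + 3 + 6 = 15.
x: (6·188 + 3·100 + 6·200) / 15 = 2628 / 15 ≈ 175.20
y: (6·158 + 3·138 + 6·242) / 15 = 2814 / 15 ≈ 187.60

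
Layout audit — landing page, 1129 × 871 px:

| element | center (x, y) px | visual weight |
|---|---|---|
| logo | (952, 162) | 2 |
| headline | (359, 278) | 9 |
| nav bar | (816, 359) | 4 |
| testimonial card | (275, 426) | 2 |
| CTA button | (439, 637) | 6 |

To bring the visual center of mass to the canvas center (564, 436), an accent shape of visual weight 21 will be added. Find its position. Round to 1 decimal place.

(630.1, 488.0)

New total weight: (2 + 9 + 4 + 2 + 6) + 21 = 44.
Along x: (11583 + 21·x) / 44 = 564 (existing moment 2·952 + 9·359 + 4·816 + 2·275 + 6·439 = 11583) ⇒ x = (24816 − 11583) / 21 ≈ 630.14.
Along y: (8936 + 21·y) / 44 = 436 (existing moment 2·162 + 9·278 + 4·359 + 2·426 + 6·637 = 8936) ⇒ y = (19184 − 8936) / 21 ≈ 488.00.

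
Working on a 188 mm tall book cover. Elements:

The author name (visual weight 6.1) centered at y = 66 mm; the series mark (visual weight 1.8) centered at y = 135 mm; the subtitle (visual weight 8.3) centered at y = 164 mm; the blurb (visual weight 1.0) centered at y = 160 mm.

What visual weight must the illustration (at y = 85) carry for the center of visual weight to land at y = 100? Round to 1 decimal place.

w ≈ 29.8

Known weights sum to 6.1 + 1.8 + 8.3 + 1.0 = 17.2; their moment is 6.1·66 + 1.8·135 + 8.3·164 + 1.0·160 = 2166.8.
Set Σw·y/Σw = 100: (2166.8 + 85w) = 100·(17.2 + w).
Rearranging, w·(85 − 100) = 100·17.2 − 2166.8 = -446.8, so w ≈ -446.8/-15 = 29.79.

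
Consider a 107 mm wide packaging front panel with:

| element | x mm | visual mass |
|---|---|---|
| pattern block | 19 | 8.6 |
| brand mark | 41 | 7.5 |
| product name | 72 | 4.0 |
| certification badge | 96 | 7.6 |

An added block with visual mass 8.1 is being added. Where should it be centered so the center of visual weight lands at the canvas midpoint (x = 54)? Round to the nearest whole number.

x ≈ 55

After adding the added block, total weight = 8.6 + 7.5 + 4.0 + 7.6 + 8.1 = 35.8.
x: target moment 35.8×54 = 1933.2; current 8.6·19 + 7.5·41 + 4.0·72 + 7.6·96 = 1488.5; the added block supplies 444.7, so x = 444.7/8.1 ≈ 54.90.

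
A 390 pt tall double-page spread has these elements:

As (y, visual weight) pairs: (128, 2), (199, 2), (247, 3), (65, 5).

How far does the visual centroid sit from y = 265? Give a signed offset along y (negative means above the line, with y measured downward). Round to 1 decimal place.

≈ -121.7 pt

Total weight = 2 + 2 + 3 + 5 = 12.
y-moment: 2·128 + 2·199 + 3·247 + 5·65 = 1720; centroid 1720/12 ≈ 143.33.
Against y = 265, that's 143.33 − 265 = -121.67.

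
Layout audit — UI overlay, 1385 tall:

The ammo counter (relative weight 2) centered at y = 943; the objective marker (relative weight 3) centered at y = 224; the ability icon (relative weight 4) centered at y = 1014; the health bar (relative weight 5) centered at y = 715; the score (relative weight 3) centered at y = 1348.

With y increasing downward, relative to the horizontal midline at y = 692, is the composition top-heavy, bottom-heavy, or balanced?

Σw = 2 + 3 + 4 + 5 + 3 = 17.
Σw·y = 2·943 + 3·224 + 4·1014 + 5·715 + 3·1348 = 14233, so ȳ = 14233/17 ≈ 837.24.
Since 837.2 is below (larger y than) 692, the composition reads bottom-heavy.

bottom-heavy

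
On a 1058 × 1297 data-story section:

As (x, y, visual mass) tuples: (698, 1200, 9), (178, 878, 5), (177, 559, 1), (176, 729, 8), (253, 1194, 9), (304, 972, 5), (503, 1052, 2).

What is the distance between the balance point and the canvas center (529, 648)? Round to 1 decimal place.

Weights sum to 9 + 5 + 1 + 8 + 9 + 5 + 2 = 39.
Σw·x = 9·698 + 5·178 + 1·177 + 8·176 + 9·253 + 5·304 + 2·503 = 13560, so x̄ = 13560/39 ≈ 347.69.
Σw·y = 9·1200 + 5·878 + 1·559 + 8·729 + 9·1194 + 5·972 + 2·1052 = 39291, so ȳ = 39291/39 ≈ 1007.46.
Offset from (529, 648): Δx ≈ -181.31, Δy ≈ 359.46; distance = √(Δx² + Δy²) ≈ 402.60.

≈ 402.6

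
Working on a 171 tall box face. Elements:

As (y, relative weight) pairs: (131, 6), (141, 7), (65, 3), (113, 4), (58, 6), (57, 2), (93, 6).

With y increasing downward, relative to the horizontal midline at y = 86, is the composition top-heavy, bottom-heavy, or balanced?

Σw = 6 + 7 + 3 + 4 + 6 + 2 + 6 = 34.
y: (6·131 + 7·141 + 3·65 + 4·113 + 6·58 + 2·57 + 6·93) / 34 = 3440 / 34 ≈ 101.18
101.2 vs midline 86 → bottom-heavy.

bottom-heavy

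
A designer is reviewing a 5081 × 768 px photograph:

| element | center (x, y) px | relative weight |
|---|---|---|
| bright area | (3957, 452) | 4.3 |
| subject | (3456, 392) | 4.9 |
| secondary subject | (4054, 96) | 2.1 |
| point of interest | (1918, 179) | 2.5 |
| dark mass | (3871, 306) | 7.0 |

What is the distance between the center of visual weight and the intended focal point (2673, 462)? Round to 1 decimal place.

Weights sum to 4.3 + 4.9 + 2.1 + 2.5 + 7.0 = 20.8.
x-moment: 4.3·3957 + 4.9·3456 + 2.1·4054 + 2.5·1918 + 7.0·3871 = 74354.9; centroid 74354.9/20.8 ≈ 3574.75.
y-moment: 4.3·452 + 4.9·392 + 2.1·96 + 2.5·179 + 7.0·306 = 6655.5; centroid 6655.5/20.8 ≈ 319.98.
Relative to (2673, 462): Δ = (901.75, -142.02); |Δ| = √(901.75² + -142.02²) ≈ 912.87.

≈ 912.9 px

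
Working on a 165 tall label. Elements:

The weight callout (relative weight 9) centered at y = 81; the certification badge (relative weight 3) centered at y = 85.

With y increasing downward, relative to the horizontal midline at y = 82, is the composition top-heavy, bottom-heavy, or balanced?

balanced

Total weight = 9 + 3 = 12.
Σw·y = 9·81 + 3·85 = 984, so ȳ = 984/12 ≈ 82.00.
The centroid 82.00 matches the midline at 82, so the layout is balanced.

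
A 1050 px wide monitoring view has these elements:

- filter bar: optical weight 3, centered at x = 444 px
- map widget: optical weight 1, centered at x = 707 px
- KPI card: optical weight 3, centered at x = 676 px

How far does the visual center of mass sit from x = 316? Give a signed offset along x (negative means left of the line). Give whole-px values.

≈ 265 px

Σw = 3 + 1 + 3 = 7.
Σw·x = 3·444 + 1·707 + 3·676 = 4067, so x̄ = 4067/7 ≈ 581.00.
Offset from x = 316: 581.00 − 316 ≈ 265.00.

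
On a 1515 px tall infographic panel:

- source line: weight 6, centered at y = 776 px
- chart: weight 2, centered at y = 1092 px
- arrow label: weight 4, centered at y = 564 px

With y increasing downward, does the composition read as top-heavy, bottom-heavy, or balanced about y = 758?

Σw = 6 + 2 + 4 = 12.
y-moment: 6·776 + 2·1092 + 4·564 = 9096; centroid 9096/12 ≈ 758.00.
758.00 = 758 exactly: balanced.

balanced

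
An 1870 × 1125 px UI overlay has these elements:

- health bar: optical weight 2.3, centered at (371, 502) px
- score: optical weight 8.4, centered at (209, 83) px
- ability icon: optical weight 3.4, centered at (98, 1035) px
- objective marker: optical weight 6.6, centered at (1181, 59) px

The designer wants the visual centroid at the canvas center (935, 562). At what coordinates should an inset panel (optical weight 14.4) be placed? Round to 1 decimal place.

(1533.5, 969.9)

After adding the inset panel, total weight = 2.3 + 8.4 + 3.4 + 6.6 + 14.4 = 35.1.
x: need Σw·x = 35.1·935 = 32818.5. Existing = 2.3·371 + 8.4·209 + 3.4·98 + 6.6·1181 = 10736.7. Remainder 22081.8 / 14.4 ≈ 1533.46.
y: need Σw·y = 35.1·562 = 19726.2. Existing = 2.3·502 + 8.4·83 + 3.4·1035 + 6.6·59 = 5760.2. Remainder 13966.0 / 14.4 ≈ 969.86.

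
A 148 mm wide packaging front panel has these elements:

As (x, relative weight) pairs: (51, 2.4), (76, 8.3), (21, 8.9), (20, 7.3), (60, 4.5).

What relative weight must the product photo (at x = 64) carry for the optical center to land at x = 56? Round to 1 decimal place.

Fixed elements: Σw = 2.4 + 8.3 + 8.9 + 7.3 + 4.5 = 31.4, Σw·x = 2.4·51 + 8.3·76 + 8.9·21 + 7.3·20 + 4.5·60 = 1356.1.
Balance at x = 56 requires (1356.1 + w·64) / (31.4 + w) = 56.
So w = (56·31.4 − 1356.1)/(64 − 56) = 402.3/8 ≈ 50.29.

w ≈ 50.3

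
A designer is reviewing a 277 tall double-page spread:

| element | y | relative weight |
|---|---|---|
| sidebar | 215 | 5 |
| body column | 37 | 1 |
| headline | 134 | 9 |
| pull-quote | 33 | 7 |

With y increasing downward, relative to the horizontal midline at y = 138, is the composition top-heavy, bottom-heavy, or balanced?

top-heavy

Total weight = 5 + 1 + 9 + 7 = 22.
y: (5·215 + 1·37 + 9·134 + 7·33) / 22 = 2549 / 22 ≈ 115.86
115.9 lies above (smaller y than) the midline 138, so the layout is top-heavy.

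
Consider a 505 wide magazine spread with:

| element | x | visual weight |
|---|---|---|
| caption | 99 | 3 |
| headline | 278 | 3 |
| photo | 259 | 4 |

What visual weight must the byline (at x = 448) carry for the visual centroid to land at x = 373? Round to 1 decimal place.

Existing Σw = 10 (3 + 3 + 4); existing moment 3·99 + 3·278 + 4·259 = 2167.
Balance at x = 373 requires (2167 + w·448) / (10 + w) = 373.
Solving: w = (373·10 − 2167) / (448 − 373) = 1563 / 75 ≈ 20.84.

w ≈ 20.8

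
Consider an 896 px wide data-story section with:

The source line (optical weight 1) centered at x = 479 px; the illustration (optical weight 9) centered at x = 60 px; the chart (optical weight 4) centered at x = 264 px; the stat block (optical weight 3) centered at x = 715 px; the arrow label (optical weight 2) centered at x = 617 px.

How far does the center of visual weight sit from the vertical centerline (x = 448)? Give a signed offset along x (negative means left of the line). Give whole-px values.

≈ -161 px

Total weight = 1 + 9 + 4 + 3 + 2 = 19.
x: (1·479 + 9·60 + 4·264 + 3·715 + 2·617) / 19 = 5454 / 19 ≈ 287.05
Difference: 287.05 − 448 ≈ -160.95.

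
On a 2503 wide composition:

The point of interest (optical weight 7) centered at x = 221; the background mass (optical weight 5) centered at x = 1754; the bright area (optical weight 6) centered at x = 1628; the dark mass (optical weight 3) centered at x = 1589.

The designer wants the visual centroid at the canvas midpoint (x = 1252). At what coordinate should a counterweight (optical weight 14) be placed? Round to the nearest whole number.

With the counterweight, Σw becomes 7 + 5 + 6 + 3 + 14 = 35.
x: need Σw·x = 35·1252 = 43820. Existing = 7·221 + 5·1754 + 6·1628 + 3·1589 = 24852. Remainder 18968 / 14 ≈ 1354.86.

x ≈ 1355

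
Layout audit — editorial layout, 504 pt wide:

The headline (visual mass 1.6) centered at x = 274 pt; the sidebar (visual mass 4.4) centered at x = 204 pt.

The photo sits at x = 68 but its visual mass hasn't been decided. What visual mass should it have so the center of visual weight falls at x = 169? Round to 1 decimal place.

Fixed elements: Σw = 1.6 + 4.4 = 6.0, Σw·x = 1.6·274 + 4.4·204 = 1336.0.
Set Σw·x/Σw = 169: (1336.0 + 68w) = 169·(6.0 + w).
Solving: w = (169·6.0 − 1336.0) / (68 − 169) = -322.0 / -101 ≈ 3.19.

w ≈ 3.2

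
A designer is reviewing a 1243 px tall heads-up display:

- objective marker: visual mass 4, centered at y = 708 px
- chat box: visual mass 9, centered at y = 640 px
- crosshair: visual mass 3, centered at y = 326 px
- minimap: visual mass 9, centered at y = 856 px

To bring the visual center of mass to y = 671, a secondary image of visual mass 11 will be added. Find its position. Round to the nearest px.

y ≈ 626

New total weight: (4 + 9 + 3 + 9) + 11 = 36.
Along y: (17274 + 11·y) / 36 = 671 (existing moment 4·708 + 9·640 + 3·326 + 9·856 = 17274) ⇒ y = (24156 − 17274) / 11 ≈ 625.64.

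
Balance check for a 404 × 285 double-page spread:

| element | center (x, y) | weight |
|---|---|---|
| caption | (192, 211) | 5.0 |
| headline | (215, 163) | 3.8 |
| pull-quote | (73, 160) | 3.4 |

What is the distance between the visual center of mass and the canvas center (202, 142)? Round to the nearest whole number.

≈ 54

Σw = 5.0 + 3.8 + 3.4 = 12.2.
x-moment: 5.0·192 + 3.8·215 + 3.4·73 = 2025.2; centroid 2025.2/12.2 ≈ 166.00.
y-moment: 5.0·211 + 3.8·163 + 3.4·160 = 2218.4; centroid 2218.4/12.2 ≈ 181.84.
From (202, 142): dx = -36.00, dy = 39.84, so the distance is √(dx²+dy²) ≈ 53.69.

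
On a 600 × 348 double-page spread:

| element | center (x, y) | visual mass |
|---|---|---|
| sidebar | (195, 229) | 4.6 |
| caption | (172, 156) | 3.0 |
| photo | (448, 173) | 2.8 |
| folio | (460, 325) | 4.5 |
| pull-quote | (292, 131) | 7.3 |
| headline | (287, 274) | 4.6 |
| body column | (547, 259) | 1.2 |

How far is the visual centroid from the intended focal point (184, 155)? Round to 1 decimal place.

≈ 144.6

Weights sum to 4.6 + 3.0 + 2.8 + 4.5 + 7.3 + 4.6 + 1.2 = 28.0.
Σw·x = 8845.6; x̄ = 8845.6/28.0 ≈ 315.91.
y: moment 5995.8 / weight 28.0 ≈ 214.14
From (184, 155): dx = 131.91, dy = 59.14, so the distance is √(dx²+dy²) ≈ 144.56.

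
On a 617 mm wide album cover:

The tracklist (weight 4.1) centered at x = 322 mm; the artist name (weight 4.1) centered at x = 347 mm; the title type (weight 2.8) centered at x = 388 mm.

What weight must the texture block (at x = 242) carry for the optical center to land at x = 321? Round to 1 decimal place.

w ≈ 3.8

Fixed elements: Σw = 4.1 + 4.1 + 2.8 = 11.0, Σw·x = 4.1·322 + 4.1·347 + 2.8·388 = 3829.3.
For the centroid to hit 321: (3829.3 + w·242) / (11.0 + w) = 321.
Rearranging, w·(242 − 321) = 321·11.0 − 3829.3 = -298.3, so w ≈ -298.3/-79 = 3.78.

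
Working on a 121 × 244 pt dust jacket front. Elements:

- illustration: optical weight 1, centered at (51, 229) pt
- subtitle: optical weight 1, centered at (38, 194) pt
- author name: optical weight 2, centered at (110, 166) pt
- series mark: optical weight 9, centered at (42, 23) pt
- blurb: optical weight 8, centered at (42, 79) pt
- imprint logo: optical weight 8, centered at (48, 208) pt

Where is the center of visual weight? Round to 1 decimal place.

Σw = 1 + 1 + 2 + 9 + 8 + 8 = 29.
x: moment 1407 / weight 29 ≈ 48.52
y: moment 3258 / weight 29 ≈ 112.34

(48.5, 112.3)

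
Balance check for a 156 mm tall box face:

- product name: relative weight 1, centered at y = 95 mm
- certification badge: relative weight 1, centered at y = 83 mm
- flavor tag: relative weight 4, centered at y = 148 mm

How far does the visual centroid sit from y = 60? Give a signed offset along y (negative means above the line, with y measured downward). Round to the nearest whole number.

≈ 68 mm

Weights sum to 1 + 1 + 4 = 6.
y-moment: 1·95 + 1·83 + 4·148 = 770; centroid 770/6 ≈ 128.33.
Against y = 60, that's 128.33 − 60 = 68.33.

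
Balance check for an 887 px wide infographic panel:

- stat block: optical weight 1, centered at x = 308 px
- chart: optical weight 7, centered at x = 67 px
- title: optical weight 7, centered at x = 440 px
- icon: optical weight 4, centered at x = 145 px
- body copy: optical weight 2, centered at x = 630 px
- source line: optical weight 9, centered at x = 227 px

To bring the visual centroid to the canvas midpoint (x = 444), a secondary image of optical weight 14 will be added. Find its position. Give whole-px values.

x ≈ 843

New total weight: (1 + 7 + 7 + 4 + 2 + 9) + 14 = 44.
x: need Σw·x = 44·444 = 19536. Existing = 1·308 + 7·67 + 7·440 + 4·145 + 2·630 + 9·227 = 7740. Remainder 11796 / 14 ≈ 842.57.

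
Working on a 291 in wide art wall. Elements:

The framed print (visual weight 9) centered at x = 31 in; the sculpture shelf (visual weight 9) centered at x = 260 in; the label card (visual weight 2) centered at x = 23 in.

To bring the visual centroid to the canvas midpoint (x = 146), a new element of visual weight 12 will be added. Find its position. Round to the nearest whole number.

x ≈ 167

New total weight: (9 + 9 + 2) + 12 = 32.
x: target moment 32×146 = 4672; current 9·31 + 9·260 + 2·23 = 2665; the new element supplies 2007, so x = 2007/12 ≈ 167.25.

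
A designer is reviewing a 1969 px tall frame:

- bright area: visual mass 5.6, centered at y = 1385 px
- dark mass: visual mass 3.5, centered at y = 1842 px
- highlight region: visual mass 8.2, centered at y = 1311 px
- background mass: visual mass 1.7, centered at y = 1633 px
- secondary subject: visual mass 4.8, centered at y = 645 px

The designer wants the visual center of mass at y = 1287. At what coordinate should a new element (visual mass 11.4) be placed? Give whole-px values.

After adding the new element, total weight = 5.6 + 3.5 + 8.2 + 1.7 + 4.8 + 11.4 = 35.2.
y: need Σw·y = 35.2·1287 = 45302.4. Existing = 5.6·1385 + 3.5·1842 + 8.2·1311 + 1.7·1633 + 4.8·645 = 30825.3. Remainder 14477.1 / 11.4 ≈ 1269.92.

y ≈ 1270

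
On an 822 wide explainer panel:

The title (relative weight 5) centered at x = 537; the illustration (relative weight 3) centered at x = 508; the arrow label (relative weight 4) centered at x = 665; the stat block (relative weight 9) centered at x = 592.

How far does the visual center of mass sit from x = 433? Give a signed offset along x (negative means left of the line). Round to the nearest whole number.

Weights sum to 5 + 3 + 4 + 9 = 21.
x: (5·537 + 3·508 + 4·665 + 9·592) / 21 = 12197 / 21 ≈ 580.81
Difference: 580.81 − 433 ≈ 147.81.

≈ 148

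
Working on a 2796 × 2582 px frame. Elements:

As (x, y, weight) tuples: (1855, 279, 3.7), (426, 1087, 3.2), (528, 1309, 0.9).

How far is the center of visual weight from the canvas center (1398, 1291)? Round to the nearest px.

≈ 629 px

Σw = 3.7 + 3.2 + 0.9 = 7.8.
x-moment: 3.7·1855 + 3.2·426 + 0.9·528 = 8701.9; centroid 8701.9/7.8 ≈ 1115.63.
y-moment: 3.7·279 + 3.2·1087 + 0.9·1309 = 5688.8; centroid 5688.8/7.8 ≈ 729.33.
From (1398, 1291): dx = -282.37, dy = -561.67, so the distance is √(dx²+dy²) ≈ 628.65.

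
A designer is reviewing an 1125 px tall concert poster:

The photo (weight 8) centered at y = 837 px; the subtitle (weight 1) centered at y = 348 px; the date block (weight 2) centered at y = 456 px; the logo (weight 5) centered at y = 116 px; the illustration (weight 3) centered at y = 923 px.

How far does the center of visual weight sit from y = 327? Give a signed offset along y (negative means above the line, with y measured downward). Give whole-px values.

≈ 268 px

Σw = 8 + 1 + 2 + 5 + 3 = 19.
y-moment: 8·837 + 1·348 + 2·456 + 5·116 + 3·923 = 11305; centroid 11305/19 ≈ 595.00.
Against y = 327, that's 595.00 − 327 = 268.00.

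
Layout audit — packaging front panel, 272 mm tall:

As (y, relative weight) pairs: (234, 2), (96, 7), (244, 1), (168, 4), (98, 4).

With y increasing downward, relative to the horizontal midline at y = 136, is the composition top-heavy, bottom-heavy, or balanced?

balanced

Total weight = 2 + 7 + 1 + 4 + 4 = 18.
y: (2·234 + 7·96 + 1·244 + 4·168 + 4·98) / 18 = 2448 / 18 ≈ 136.00
The centroid 136.00 matches the midline at 136, so the layout is balanced.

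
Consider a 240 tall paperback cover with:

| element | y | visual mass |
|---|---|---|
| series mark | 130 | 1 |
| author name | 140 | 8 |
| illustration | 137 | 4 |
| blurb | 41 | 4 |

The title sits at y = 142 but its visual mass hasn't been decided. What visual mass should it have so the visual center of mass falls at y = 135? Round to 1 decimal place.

w ≈ 47.6

Fixed elements: Σw = 1 + 8 + 4 + 4 = 17, Σw·y = 1·130 + 8·140 + 4·137 + 4·41 = 1962.
Set Σw·y/Σw = 135: (1962 + 142w) = 135·(17 + w).
Rearranging, w·(142 − 135) = 135·17 − 1962 = 333, so w ≈ 333/7 = 47.57.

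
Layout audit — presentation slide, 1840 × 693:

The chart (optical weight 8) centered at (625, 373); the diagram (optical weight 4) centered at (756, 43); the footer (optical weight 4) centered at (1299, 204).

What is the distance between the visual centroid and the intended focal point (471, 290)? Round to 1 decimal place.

Weights sum to 8 + 4 + 4 = 16.
Σw·x = 8·625 + 4·756 + 4·1299 = 13220, so x̄ = 13220/16 ≈ 826.25.
Σw·y = 8·373 + 4·43 + 4·204 = 3972, so ȳ = 3972/16 ≈ 248.25.
Relative to (471, 290): Δ = (355.25, -41.75); |Δ| = √(355.25² + -41.75²) ≈ 357.69.

≈ 357.7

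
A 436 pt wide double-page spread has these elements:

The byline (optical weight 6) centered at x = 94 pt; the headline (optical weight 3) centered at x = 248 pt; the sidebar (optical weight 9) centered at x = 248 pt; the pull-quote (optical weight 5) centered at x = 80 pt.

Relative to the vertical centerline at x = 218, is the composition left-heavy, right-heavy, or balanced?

Total weight = 6 + 3 + 9 + 5 = 23.
x-moment: 6·94 + 3·248 + 9·248 + 5·80 = 3940; centroid 3940/23 ≈ 171.30.
Since 171.3 is left of 218, the composition reads left-heavy.

left-heavy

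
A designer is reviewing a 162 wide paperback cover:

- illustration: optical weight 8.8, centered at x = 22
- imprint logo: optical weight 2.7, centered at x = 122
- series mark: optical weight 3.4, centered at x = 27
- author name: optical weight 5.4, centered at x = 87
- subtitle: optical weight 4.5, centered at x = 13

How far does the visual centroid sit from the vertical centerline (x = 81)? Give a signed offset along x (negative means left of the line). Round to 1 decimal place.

Σw = 8.8 + 2.7 + 3.4 + 5.4 + 4.5 = 24.8.
x: (8.8·22 + 2.7·122 + 3.4·27 + 5.4·87 + 4.5·13) / 24.8 = 1143.1 / 24.8 ≈ 46.09
Difference: 46.09 − 81 ≈ -34.91.

≈ -34.9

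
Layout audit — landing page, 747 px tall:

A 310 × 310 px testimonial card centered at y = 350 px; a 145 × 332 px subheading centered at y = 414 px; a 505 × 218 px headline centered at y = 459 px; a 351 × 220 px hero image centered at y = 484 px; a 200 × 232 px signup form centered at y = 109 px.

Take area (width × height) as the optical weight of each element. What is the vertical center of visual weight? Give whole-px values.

Areas → weights: testimonial card 310·310 = 96100, subheading 145·332 = 48140, headline 505·218 = 110090, hero image 351·220 = 77220, signup form 200·232 = 46400; Σw = 377950.
y: (96100·350 + 48140·414 + 110090·459 + 77220·484 + 46400·109) / 377950 = 146528350 / 377950 ≈ 387.69

y ≈ 388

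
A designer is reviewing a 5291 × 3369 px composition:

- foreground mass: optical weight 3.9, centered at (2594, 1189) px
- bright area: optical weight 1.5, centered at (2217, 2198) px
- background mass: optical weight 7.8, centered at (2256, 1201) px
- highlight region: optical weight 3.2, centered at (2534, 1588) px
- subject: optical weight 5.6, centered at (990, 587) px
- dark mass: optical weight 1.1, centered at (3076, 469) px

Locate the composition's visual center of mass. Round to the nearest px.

Σw = 3.9 + 1.5 + 7.8 + 3.2 + 5.6 + 1.1 = 23.1.
x: moment 48075.3 / weight 23.1 ≈ 2081.18
y: moment 26186.6 / weight 23.1 ≈ 1133.62

(2081, 1134)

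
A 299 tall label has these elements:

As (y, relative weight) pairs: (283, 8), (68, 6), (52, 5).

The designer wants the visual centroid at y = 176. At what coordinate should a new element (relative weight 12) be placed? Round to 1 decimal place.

After adding the new element, total weight = 8 + 6 + 5 + 12 = 31.
Along y: (2932 + 12·y) / 31 = 176 (existing moment 8·283 + 6·68 + 5·52 = 2932) ⇒ y = (5456 − 2932) / 12 ≈ 210.33.

y ≈ 210.3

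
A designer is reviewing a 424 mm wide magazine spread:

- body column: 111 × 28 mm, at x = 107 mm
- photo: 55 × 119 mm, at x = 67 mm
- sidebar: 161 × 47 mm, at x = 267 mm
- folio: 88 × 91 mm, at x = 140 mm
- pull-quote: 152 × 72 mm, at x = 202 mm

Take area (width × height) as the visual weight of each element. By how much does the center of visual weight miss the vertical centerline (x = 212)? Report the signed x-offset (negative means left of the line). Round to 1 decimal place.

Taking area as weight: body column 111·28 = 3108, photo 55·119 = 6545, sidebar 161·47 = 7567, folio 88·91 = 8008, pull-quote 152·72 = 10944. Sum 36172.
x-moment: 3108·107 + 6545·67 + 7567·267 + 8008·140 + 10944·202 = 6123268; centroid 6123268/36172 ≈ 169.28.
Against x = 212, that's 169.28 − 212 = -42.72.

≈ -42.7 mm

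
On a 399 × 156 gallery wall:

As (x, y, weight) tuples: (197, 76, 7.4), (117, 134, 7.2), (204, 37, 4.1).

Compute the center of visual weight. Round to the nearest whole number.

(168, 90)

Total weight = 7.4 + 7.2 + 4.1 = 18.7.
x-moment: 7.4·197 + 7.2·117 + 4.1·204 = 3136.6; centroid 3136.6/18.7 ≈ 167.73.
y-moment: 7.4·76 + 7.2·134 + 4.1·37 = 1678.9; centroid 1678.9/18.7 ≈ 89.78.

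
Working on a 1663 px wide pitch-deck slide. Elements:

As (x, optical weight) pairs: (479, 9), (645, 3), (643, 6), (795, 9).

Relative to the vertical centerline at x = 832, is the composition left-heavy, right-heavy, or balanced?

Weights sum to 9 + 3 + 6 + 9 = 27.
Σw·x = 9·479 + 3·645 + 6·643 + 9·795 = 17259, so x̄ = 17259/27 ≈ 639.22.
639.2 lies left of the midline 832, so the layout is left-heavy.

left-heavy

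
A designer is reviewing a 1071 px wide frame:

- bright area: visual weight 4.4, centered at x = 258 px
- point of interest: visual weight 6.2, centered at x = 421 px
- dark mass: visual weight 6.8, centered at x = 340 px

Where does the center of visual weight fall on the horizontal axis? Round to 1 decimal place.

x ≈ 348.1

Weights sum to 4.4 + 6.2 + 6.8 = 17.4.
Σw·x = 4.4·258 + 6.2·421 + 6.8·340 = 6057.4, so x̄ = 6057.4/17.4 ≈ 348.13.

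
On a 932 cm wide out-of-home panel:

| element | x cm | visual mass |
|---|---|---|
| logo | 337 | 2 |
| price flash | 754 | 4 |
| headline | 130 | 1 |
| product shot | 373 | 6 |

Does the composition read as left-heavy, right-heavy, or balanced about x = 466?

Weights sum to 2 + 4 + 1 + 6 = 13.
x: (2·337 + 4·754 + 1·130 + 6·373) / 13 = 6058 / 13 ≈ 466.00
466.00 = 466 exactly: balanced.

balanced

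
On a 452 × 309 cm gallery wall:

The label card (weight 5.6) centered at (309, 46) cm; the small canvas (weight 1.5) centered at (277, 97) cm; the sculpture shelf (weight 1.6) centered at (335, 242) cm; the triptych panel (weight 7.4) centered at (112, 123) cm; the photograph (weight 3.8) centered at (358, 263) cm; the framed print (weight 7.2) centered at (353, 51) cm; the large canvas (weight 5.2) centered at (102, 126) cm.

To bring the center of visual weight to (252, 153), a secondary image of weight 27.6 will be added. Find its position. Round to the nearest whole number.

After adding the secondary image, total weight = 5.6 + 1.5 + 1.6 + 7.4 + 3.8 + 7.2 + 5.2 + 27.6 = 59.9.
x: need Σw·x = 59.9·252 = 15094.8. Existing = 5.6·309 + 1.5·277 + 1.6·335 + 7.4·112 + 3.8·358 + 7.2·353 + 5.2·102 = 7943.1. Remainder 7151.7 / 27.6 ≈ 259.12.
y: need Σw·y = 59.9·153 = 9164.7. Existing = 5.6·46 + 1.5·97 + 1.6·242 + 7.4·123 + 3.8·263 + 7.2·51 + 5.2·126 = 3722.3. Remainder 5442.4 / 27.6 ≈ 197.19.

(259, 197)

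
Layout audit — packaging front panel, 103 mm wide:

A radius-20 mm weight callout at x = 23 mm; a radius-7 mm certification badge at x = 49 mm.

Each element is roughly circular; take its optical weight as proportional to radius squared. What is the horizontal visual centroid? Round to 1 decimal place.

x ≈ 25.8

r² weights: weight callout 20² = 400, certification badge 7² = 49. Total = 449.
Σw·x = 400·23 + 49·49 = 11601, so x̄ = 11601/449 ≈ 25.84.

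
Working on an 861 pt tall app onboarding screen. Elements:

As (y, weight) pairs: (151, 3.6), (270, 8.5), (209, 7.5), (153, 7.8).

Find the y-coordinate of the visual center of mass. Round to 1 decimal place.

y ≈ 204.4

Total weight = 3.6 + 8.5 + 7.5 + 7.8 = 27.4.
y: (3.6·151 + 8.5·270 + 7.5·209 + 7.8·153) / 27.4 = 5599.5 / 27.4 ≈ 204.36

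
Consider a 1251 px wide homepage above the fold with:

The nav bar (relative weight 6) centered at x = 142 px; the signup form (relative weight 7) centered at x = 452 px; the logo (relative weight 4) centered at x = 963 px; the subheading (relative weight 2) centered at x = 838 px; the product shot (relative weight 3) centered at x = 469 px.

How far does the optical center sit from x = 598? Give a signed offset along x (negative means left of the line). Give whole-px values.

Σw = 6 + 7 + 4 + 2 + 3 = 22.
x-moment: 6·142 + 7·452 + 4·963 + 2·838 + 3·469 = 10951; centroid 10951/22 ≈ 497.77.
Difference: 497.77 − 598 ≈ -100.23.

≈ -100 px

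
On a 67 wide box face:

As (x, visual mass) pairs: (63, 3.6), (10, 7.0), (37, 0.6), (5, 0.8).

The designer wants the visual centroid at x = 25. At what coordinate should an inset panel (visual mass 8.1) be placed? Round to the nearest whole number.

x ≈ 22

With the inset panel, Σw becomes 3.6 + 7.0 + 0.6 + 0.8 + 8.1 = 20.1.
x: need Σw·x = 20.1·25 = 502.5. Existing = 3.6·63 + 7.0·10 + 0.6·37 + 0.8·5 = 323.0. Remainder 179.5 / 8.1 ≈ 22.16.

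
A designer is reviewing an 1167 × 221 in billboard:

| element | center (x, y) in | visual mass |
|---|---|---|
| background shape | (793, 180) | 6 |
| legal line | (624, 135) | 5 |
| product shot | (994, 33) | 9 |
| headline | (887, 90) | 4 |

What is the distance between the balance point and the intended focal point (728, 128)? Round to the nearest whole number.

≈ 124 in

Weights sum to 6 + 5 + 9 + 4 = 24.
x-moment: 6·793 + 5·624 + 9·994 + 4·887 = 20372; centroid 20372/24 ≈ 848.83.
y-moment: 6·180 + 5·135 + 9·33 + 4·90 = 2412; centroid 2412/24 ≈ 100.50.
Relative to (728, 128): Δ = (120.83, -27.50); |Δ| = √(120.83² + -27.50²) ≈ 123.92.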